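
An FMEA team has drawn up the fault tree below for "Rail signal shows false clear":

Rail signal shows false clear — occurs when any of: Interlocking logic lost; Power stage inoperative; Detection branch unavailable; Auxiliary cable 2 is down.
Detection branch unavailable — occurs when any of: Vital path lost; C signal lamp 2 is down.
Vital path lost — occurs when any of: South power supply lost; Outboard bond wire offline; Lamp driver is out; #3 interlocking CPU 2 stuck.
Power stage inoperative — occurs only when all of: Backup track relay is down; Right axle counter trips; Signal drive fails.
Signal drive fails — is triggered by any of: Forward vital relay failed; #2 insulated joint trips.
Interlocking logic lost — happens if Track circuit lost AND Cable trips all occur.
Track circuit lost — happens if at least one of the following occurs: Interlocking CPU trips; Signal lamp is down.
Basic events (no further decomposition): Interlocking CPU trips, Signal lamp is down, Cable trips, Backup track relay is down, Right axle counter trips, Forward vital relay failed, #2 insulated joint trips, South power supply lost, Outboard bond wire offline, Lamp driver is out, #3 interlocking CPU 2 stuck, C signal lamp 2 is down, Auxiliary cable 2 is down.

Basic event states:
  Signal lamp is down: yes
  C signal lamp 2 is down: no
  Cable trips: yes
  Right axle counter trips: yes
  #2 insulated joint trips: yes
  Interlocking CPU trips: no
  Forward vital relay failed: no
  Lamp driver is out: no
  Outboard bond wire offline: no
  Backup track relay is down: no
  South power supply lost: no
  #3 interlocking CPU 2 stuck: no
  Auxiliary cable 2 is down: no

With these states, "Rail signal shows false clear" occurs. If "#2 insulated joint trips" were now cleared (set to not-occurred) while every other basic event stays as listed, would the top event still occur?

Counterfactual: set "#2 insulated joint trips" to not occurred.
Track circuit lost [OR]: Interlocking CPU trips=not, Signal lamp is down=occurs → at least one input occurs → occurs.
Interlocking logic lost [AND]: Track circuit lost=occurs, Cable trips=occurs → all inputs occur → occurs.
Signal drive fails [OR]: Forward vital relay failed=not, #2 insulated joint trips=not → no input occurs → does not occur.
Power stage inoperative [AND]: Backup track relay is down=not, Right axle counter trips=occurs, Signal drive fails=not → not all inputs occur → does not occur.
Vital path lost [OR]: South power supply lost=not, Outboard bond wire offline=not, Lamp driver is out=not, #3 interlocking CPU 2 stuck=not → no input occurs → does not occur.
Detection branch unavailable [OR]: Vital path lost=not, C signal lamp 2 is down=not → no input occurs → does not occur.
Rail signal shows false clear [OR]: Interlocking logic lost=occurs, Power stage inoperative=not, Detection branch unavailable=not, Auxiliary cable 2 is down=not → at least one input occurs → occurs.

Yes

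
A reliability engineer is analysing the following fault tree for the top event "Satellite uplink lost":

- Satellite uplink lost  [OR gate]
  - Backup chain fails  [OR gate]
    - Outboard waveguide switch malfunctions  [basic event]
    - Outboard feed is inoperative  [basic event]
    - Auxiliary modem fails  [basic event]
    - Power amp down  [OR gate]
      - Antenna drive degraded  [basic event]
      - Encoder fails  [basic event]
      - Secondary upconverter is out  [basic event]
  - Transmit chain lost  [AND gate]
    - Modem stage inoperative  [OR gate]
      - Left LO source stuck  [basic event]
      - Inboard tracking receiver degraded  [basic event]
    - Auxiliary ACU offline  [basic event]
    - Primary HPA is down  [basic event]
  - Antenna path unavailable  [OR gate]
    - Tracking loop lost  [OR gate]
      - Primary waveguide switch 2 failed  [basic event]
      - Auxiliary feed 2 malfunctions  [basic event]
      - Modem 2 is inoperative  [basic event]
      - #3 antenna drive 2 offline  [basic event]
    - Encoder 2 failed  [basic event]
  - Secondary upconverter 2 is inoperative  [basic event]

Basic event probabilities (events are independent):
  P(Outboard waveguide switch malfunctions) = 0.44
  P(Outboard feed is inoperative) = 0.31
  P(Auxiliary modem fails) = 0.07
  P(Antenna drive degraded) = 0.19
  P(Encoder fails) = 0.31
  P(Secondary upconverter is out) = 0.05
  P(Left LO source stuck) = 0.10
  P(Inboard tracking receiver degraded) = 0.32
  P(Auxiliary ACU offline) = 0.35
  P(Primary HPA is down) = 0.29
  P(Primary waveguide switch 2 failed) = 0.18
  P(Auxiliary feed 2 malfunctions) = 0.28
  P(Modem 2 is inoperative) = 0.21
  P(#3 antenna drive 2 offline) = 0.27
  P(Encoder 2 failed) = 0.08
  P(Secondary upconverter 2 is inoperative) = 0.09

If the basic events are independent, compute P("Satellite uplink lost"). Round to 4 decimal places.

P(Power amp down) [OR] = 1 − (1−0.19) × (1−0.31) × (1−0.05) = 0.469045
P(Backup chain fails) [OR] = 1 − (1−0.44) × (1−0.31) × (1−0.07) × (1−0.469045) = 0.809200
P(Modem stage inoperative) [OR] = 1 − (1−0.10) × (1−0.32) = 0.388000
P(Transmit chain lost) [AND] = 0.388000 × 0.35 × 0.29 = 0.039382
P(Tracking loop lost) [OR] = 1 − (1−0.18) × (1−0.28) × (1−0.21) × (1−0.27) = 0.659516
P(Antenna path unavailable) [OR] = 1 − (1−0.659516) × (1−0.08) = 0.686755
P(Satellite uplink lost) [OR] = 1 − (1−0.809200) × (1−0.039382) × (1−0.686755) × (1−0.09) = 0.947754
Rounded to 4 decimal places: P(Satellite uplink lost) ≈ 0.9478.

0.9478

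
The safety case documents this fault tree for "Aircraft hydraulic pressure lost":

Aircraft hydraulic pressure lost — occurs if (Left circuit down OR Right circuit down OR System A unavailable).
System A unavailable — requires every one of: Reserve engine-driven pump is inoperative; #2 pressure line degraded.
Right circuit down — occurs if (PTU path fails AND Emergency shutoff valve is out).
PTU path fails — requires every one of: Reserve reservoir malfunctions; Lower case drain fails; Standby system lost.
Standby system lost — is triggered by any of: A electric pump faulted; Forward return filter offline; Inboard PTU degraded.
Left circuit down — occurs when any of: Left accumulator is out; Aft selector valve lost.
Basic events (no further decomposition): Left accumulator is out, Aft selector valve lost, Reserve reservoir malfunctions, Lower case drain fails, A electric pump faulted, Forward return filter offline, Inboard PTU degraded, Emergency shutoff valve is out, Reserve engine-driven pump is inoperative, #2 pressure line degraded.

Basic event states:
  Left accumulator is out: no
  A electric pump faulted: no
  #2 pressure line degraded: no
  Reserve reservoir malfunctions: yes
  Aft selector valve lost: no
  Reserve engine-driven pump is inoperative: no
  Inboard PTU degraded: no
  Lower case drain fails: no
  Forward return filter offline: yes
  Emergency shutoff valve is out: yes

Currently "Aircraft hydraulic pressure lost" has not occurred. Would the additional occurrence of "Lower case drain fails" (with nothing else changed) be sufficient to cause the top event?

Counterfactual: set "Lower case drain fails" to occurred.
Left circuit down [OR]: Left accumulator is out=not, Aft selector valve lost=not → no input occurs → does not occur.
Standby system lost [OR]: A electric pump faulted=not, Forward return filter offline=occurs, Inboard PTU degraded=not → at least one input occurs → occurs.
PTU path fails [AND]: Reserve reservoir malfunctions=occurs, Lower case drain fails=occurs, Standby system lost=occurs → all inputs occur → occurs.
Right circuit down [AND]: PTU path fails=occurs, Emergency shutoff valve is out=occurs → all inputs occur → occurs.
System A unavailable [AND]: Reserve engine-driven pump is inoperative=not, #2 pressure line degraded=not → not all inputs occur → does not occur.
Aircraft hydraulic pressure lost [OR]: Left circuit down=not, Right circuit down=occurs, System A unavailable=not → at least one input occurs → occurs.

Yes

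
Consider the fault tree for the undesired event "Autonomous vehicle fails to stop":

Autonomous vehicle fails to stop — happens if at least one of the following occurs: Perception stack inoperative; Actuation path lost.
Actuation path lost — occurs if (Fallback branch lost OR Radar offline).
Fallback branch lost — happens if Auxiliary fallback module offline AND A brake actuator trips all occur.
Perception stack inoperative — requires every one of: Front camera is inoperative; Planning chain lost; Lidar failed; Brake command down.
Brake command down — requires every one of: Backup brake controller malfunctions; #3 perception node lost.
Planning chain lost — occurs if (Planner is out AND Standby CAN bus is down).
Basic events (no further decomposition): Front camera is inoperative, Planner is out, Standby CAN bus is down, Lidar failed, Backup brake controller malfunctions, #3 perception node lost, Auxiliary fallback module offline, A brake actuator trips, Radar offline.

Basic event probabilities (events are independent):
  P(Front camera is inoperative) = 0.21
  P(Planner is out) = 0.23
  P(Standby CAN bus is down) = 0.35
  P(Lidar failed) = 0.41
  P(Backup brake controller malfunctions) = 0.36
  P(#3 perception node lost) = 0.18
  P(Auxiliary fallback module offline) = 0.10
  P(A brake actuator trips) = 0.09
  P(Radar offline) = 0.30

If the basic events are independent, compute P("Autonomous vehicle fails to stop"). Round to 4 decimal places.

0.3066

P(Planning chain lost) [AND] = 0.23 × 0.35 = 0.080500
P(Brake command down) [AND] = 0.36 × 0.18 = 0.064800
P(Perception stack inoperative) [AND] = 0.21 × 0.080500 × 0.41 × 0.064800 = 0.000449
P(Fallback branch lost) [AND] = 0.10 × 0.09 = 0.009000
P(Actuation path lost) [OR] = 1 − (1−0.009000) × (1−0.30) = 0.306300
P(Autonomous vehicle fails to stop) [OR] = 1 − (1−0.000449) × (1−0.306300) = 0.306611
Rounded to 4 decimal places: P(Autonomous vehicle fails to stop) ≈ 0.3066.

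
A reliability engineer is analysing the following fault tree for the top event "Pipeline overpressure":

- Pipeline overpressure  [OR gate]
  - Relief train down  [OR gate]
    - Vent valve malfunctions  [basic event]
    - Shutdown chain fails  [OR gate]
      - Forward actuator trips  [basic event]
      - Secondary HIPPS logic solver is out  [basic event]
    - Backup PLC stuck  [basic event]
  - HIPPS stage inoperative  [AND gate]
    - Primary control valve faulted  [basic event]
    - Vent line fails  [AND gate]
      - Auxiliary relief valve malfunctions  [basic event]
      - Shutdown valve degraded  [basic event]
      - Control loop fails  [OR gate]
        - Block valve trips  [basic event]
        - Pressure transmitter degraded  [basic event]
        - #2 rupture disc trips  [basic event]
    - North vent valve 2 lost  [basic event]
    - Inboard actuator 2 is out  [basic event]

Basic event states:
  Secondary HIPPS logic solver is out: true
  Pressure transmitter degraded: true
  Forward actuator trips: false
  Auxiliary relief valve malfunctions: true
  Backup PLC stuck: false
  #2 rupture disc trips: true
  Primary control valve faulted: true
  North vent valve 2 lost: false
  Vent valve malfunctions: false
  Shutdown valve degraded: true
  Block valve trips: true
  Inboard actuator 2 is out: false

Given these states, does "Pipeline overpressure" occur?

Shutdown chain fails [OR]: Forward actuator trips=not, Secondary HIPPS logic solver is out=occurs → at least one input occurs → occurs.
Relief train down [OR]: Vent valve malfunctions=not, Shutdown chain fails=occurs, Backup PLC stuck=not → at least one input occurs → occurs.
Control loop fails [OR]: Block valve trips=occurs, Pressure transmitter degraded=occurs, #2 rupture disc trips=occurs → at least one input occurs → occurs.
Vent line fails [AND]: Auxiliary relief valve malfunctions=occurs, Shutdown valve degraded=occurs, Control loop fails=occurs → all inputs occur → occurs.
HIPPS stage inoperative [AND]: Primary control valve faulted=occurs, Vent line fails=occurs, North vent valve 2 lost=not, Inboard actuator 2 is out=not → not all inputs occur → does not occur.
Pipeline overpressure [OR]: Relief train down=occurs, HIPPS stage inoperative=not → at least one input occurs → occurs.

Yes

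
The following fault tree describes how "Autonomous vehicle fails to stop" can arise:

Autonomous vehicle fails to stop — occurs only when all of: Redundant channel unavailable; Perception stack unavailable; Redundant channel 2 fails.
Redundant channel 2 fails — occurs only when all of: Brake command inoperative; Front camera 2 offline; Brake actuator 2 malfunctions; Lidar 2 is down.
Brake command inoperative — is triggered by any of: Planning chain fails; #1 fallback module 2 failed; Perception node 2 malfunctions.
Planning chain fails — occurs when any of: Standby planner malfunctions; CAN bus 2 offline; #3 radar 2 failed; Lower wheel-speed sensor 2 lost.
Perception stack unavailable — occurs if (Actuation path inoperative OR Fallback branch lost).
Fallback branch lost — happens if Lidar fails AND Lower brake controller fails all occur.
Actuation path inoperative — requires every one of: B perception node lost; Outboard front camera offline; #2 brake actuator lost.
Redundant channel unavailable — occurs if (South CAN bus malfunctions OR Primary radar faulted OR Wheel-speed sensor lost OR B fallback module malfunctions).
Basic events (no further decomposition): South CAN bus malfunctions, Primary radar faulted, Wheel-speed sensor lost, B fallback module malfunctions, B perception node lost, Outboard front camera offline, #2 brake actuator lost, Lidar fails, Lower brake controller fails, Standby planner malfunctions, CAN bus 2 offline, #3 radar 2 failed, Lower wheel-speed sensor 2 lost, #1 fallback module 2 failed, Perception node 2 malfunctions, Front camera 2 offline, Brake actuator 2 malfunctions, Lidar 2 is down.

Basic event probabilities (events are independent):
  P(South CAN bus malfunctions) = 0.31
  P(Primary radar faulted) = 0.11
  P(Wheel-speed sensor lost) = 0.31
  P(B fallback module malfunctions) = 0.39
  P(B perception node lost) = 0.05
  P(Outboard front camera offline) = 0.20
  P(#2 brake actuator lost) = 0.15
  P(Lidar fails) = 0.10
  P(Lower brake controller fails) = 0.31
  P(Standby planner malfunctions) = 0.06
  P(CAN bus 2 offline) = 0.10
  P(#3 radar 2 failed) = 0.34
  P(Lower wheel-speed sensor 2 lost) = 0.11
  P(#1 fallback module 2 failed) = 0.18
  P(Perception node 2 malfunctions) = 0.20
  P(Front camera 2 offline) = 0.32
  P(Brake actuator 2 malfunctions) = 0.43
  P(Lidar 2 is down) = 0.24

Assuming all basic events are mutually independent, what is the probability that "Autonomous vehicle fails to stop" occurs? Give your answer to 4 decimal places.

P(Redundant channel unavailable) [OR] = 1 − (1−0.31) × (1−0.11) × (1−0.31) × (1−0.39) = 0.741525
P(Actuation path inoperative) [AND] = 0.05 × 0.20 × 0.15 = 0.001500
P(Fallback branch lost) [AND] = 0.10 × 0.31 = 0.031000
P(Perception stack unavailable) [OR] = 1 − (1−0.001500) × (1−0.031000) = 0.032454
P(Planning chain fails) [OR] = 1 − (1−0.06) × (1−0.10) × (1−0.34) × (1−0.11) = 0.503060
P(Brake command inoperative) [OR] = 1 − (1−0.503060) × (1−0.18) × (1−0.20) = 0.674007
P(Redundant channel 2 fails) [AND] = 0.674007 × 0.32 × 0.43 × 0.24 = 0.022258
P(Autonomous vehicle fails to stop) [AND] = 0.741525 × 0.032454 × 0.022258 = 0.000536
Rounded to 4 decimal places: P(Autonomous vehicle fails to stop) ≈ 0.0005.

0.0005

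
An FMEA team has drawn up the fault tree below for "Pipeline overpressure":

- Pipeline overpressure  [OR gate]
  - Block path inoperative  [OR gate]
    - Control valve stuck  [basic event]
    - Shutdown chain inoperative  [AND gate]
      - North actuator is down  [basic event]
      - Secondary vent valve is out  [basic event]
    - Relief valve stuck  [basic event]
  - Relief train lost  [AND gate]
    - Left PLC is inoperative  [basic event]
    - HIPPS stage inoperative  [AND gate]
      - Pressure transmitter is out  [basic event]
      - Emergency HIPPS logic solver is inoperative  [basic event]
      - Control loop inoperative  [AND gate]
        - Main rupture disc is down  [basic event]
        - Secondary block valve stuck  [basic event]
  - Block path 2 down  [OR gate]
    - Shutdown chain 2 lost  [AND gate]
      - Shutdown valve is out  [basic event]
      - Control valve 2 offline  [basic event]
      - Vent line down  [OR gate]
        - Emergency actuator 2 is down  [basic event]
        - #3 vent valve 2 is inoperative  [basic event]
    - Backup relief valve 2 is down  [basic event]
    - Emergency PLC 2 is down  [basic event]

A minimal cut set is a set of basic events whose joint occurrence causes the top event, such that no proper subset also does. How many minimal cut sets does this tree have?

Shutdown chain inoperative [AND]: one cut set from each child combined → 1 × 1 = 1 cut set(s).
Block path inoperative [OR]: union of children's cut sets → 3 cut set(s).
Control loop inoperative [AND]: one cut set from each child combined → 1 × 1 = 1 cut set(s).
HIPPS stage inoperative [AND]: one cut set from each child combined → 1 × 1 × 1 = 1 cut set(s).
Relief train lost [AND]: one cut set from each child combined → 1 × 1 = 1 cut set(s).
Vent line down [OR]: union of children's cut sets → 2 cut set(s).
Shutdown chain 2 lost [AND]: one cut set from each child combined → 1 × 1 × 2 = 2 cut set(s).
Block path 2 down [OR]: union of children's cut sets → 4 cut set(s).
Pipeline overpressure [OR]: union of children's cut sets → 8 cut set(s).
Minimal cut sets: {Control valve stuck}; {North actuator is down, Secondary vent valve is out}; {Relief valve stuck}; {Emergency HIPPS logic solver is inoperative, Left PLC is inoperative, Main rupture disc is down, Pressure transmitter is out, Secondary block valve stuck}; {Control valve 2 offline, Emergency actuator 2 is down, Shutdown valve is out}; {#3 vent valve 2 is inoperative, Control valve 2 offline, Shutdown valve is out}; {Backup relief valve 2 is down}; {Emergency PLC 2 is down}.

8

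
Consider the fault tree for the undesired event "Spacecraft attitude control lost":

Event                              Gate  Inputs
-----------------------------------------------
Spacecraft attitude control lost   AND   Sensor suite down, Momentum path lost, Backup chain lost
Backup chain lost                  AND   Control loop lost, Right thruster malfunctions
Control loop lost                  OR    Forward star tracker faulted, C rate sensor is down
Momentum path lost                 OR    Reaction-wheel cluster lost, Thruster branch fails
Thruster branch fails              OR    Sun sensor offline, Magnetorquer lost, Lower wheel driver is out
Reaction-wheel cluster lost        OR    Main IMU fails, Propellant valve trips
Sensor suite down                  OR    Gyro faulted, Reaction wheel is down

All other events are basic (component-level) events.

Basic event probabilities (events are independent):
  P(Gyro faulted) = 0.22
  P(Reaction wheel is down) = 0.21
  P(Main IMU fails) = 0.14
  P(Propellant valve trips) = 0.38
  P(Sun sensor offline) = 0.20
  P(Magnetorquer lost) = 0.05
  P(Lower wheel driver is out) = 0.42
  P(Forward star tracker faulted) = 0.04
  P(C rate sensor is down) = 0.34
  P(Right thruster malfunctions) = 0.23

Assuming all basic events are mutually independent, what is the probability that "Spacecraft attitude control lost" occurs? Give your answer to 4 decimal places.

P(Sensor suite down) [OR] = 1 − (1−0.22) × (1−0.21) = 0.383800
P(Reaction-wheel cluster lost) [OR] = 1 − (1−0.14) × (1−0.38) = 0.466800
P(Thruster branch fails) [OR] = 1 − (1−0.20) × (1−0.05) × (1−0.42) = 0.559200
P(Momentum path lost) [OR] = 1 − (1−0.466800) × (1−0.559200) = 0.764965
P(Control loop lost) [OR] = 1 − (1−0.04) × (1−0.34) = 0.366400
P(Backup chain lost) [AND] = 0.366400 × 0.23 = 0.084272
P(Spacecraft attitude control lost) [AND] = 0.383800 × 0.764965 × 0.084272 = 0.024742
Rounded to 4 decimal places: P(Spacecraft attitude control lost) ≈ 0.0247.

0.0247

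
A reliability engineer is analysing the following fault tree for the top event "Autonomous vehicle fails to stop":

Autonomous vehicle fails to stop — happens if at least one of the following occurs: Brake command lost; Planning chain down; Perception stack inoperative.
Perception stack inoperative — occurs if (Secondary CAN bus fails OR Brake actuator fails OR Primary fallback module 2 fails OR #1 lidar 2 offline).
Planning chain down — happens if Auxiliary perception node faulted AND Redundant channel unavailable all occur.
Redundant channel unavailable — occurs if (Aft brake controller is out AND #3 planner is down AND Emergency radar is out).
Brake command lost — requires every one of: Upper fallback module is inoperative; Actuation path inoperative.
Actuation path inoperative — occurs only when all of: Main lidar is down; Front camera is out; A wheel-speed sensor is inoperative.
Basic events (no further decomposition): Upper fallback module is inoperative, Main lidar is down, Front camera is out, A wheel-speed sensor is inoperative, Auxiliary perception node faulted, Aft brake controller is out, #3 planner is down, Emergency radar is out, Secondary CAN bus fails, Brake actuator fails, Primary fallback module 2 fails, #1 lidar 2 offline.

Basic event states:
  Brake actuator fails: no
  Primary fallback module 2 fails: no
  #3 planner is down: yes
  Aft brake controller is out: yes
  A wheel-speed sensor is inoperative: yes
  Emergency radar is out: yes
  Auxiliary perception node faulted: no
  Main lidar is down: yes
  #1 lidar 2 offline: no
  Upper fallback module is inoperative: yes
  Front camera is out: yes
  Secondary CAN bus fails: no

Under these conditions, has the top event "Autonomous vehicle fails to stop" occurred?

Yes

Actuation path inoperative [AND]: Main lidar is down=occurs, Front camera is out=occurs, A wheel-speed sensor is inoperative=occurs → all inputs occur → occurs.
Brake command lost [AND]: Upper fallback module is inoperative=occurs, Actuation path inoperative=occurs → all inputs occur → occurs.
Redundant channel unavailable [AND]: Aft brake controller is out=occurs, #3 planner is down=occurs, Emergency radar is out=occurs → all inputs occur → occurs.
Planning chain down [AND]: Auxiliary perception node faulted=not, Redundant channel unavailable=occurs → not all inputs occur → does not occur.
Perception stack inoperative [OR]: Secondary CAN bus fails=not, Brake actuator fails=not, Primary fallback module 2 fails=not, #1 lidar 2 offline=not → no input occurs → does not occur.
Autonomous vehicle fails to stop [OR]: Brake command lost=occurs, Planning chain down=not, Perception stack inoperative=not → at least one input occurs → occurs.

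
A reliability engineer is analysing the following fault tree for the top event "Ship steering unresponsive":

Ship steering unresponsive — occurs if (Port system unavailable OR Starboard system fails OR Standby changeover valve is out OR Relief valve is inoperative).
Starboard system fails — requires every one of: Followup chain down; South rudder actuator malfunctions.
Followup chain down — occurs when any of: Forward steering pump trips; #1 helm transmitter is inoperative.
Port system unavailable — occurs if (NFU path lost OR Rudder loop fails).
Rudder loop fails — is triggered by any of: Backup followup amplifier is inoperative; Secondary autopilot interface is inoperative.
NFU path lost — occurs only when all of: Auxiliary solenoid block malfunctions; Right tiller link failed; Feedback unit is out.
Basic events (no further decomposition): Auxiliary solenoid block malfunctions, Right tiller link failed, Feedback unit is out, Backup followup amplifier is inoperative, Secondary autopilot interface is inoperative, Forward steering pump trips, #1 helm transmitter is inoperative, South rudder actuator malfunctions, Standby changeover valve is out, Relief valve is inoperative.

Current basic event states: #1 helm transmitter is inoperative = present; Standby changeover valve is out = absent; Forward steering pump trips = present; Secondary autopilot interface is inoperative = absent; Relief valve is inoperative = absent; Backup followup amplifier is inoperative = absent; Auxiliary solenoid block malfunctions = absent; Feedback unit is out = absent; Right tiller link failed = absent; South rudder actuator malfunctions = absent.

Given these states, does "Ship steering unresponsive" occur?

No

NFU path lost [AND]: Auxiliary solenoid block malfunctions=not, Right tiller link failed=not, Feedback unit is out=not → not all inputs occur → does not occur.
Rudder loop fails [OR]: Backup followup amplifier is inoperative=not, Secondary autopilot interface is inoperative=not → no input occurs → does not occur.
Port system unavailable [OR]: NFU path lost=not, Rudder loop fails=not → no input occurs → does not occur.
Followup chain down [OR]: Forward steering pump trips=occurs, #1 helm transmitter is inoperative=occurs → at least one input occurs → occurs.
Starboard system fails [AND]: Followup chain down=occurs, South rudder actuator malfunctions=not → not all inputs occur → does not occur.
Ship steering unresponsive [OR]: Port system unavailable=not, Starboard system fails=not, Standby changeover valve is out=not, Relief valve is inoperative=not → no input occurs → does not occur.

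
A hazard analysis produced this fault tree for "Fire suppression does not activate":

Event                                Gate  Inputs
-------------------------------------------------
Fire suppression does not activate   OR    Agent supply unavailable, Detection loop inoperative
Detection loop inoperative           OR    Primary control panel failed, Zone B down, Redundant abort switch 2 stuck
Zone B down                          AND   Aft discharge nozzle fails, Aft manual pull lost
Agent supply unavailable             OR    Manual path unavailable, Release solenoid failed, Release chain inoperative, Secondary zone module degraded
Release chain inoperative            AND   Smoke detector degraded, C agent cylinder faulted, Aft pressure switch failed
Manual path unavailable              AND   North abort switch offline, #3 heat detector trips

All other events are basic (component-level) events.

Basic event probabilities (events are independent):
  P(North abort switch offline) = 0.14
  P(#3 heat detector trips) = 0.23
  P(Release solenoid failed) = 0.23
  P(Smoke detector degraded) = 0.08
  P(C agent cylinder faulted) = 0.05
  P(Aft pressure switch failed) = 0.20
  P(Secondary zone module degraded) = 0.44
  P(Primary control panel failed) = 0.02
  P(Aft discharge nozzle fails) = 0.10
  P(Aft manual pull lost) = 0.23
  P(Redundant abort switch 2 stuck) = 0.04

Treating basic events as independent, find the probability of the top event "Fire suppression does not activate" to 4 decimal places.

0.6167

P(Manual path unavailable) [AND] = 0.14 × 0.23 = 0.032200
P(Release chain inoperative) [AND] = 0.08 × 0.05 × 0.20 = 0.000800
P(Agent supply unavailable) [OR] = 1 − (1−0.032200) × (1−0.23) × (1−0.000800) × (1−0.44) = 0.583018
P(Zone B down) [AND] = 0.10 × 0.23 = 0.023000
P(Detection loop inoperative) [OR] = 1 − (1−0.02) × (1−0.023000) × (1−0.04) = 0.080838
P(Fire suppression does not activate) [OR] = 1 − (1−0.583018) × (1−0.080838) = 0.616726
Rounded to 4 decimal places: P(Fire suppression does not activate) ≈ 0.6167.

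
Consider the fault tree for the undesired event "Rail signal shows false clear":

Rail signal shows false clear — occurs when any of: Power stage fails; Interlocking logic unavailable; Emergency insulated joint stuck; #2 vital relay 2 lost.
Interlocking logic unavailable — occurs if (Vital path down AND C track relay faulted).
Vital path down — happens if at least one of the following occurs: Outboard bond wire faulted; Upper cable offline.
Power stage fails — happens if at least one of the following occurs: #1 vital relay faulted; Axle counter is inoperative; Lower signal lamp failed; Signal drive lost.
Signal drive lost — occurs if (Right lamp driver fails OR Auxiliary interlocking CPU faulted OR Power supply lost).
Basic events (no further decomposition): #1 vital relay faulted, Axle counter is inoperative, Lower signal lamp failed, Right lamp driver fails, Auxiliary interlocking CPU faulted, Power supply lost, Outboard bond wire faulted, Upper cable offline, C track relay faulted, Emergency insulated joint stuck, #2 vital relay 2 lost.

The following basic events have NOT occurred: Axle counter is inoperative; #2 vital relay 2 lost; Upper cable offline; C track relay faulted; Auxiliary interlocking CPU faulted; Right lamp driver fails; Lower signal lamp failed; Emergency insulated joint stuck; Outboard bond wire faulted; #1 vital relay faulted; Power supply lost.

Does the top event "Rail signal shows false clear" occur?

Signal drive lost [OR]: Right lamp driver fails=not, Auxiliary interlocking CPU faulted=not, Power supply lost=not → no input occurs → does not occur.
Power stage fails [OR]: #1 vital relay faulted=not, Axle counter is inoperative=not, Lower signal lamp failed=not, Signal drive lost=not → no input occurs → does not occur.
Vital path down [OR]: Outboard bond wire faulted=not, Upper cable offline=not → no input occurs → does not occur.
Interlocking logic unavailable [AND]: Vital path down=not, C track relay faulted=not → not all inputs occur → does not occur.
Rail signal shows false clear [OR]: Power stage fails=not, Interlocking logic unavailable=not, Emergency insulated joint stuck=not, #2 vital relay 2 lost=not → no input occurs → does not occur.

No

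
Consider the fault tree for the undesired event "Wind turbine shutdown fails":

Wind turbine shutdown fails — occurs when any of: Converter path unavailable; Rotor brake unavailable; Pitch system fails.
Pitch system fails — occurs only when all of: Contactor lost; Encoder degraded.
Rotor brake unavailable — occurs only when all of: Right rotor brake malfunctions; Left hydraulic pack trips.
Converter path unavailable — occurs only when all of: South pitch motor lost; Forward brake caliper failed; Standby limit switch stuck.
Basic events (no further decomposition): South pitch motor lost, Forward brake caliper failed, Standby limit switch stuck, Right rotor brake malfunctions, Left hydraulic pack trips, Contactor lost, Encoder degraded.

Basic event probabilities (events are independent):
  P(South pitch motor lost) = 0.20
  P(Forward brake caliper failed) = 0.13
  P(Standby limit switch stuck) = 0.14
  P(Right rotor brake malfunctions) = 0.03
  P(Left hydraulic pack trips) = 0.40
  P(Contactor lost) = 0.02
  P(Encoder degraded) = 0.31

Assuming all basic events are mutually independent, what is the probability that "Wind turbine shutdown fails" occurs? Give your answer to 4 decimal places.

P(Converter path unavailable) [AND] = 0.20 × 0.13 × 0.14 = 0.003640
P(Rotor brake unavailable) [AND] = 0.03 × 0.40 = 0.012000
P(Pitch system fails) [AND] = 0.02 × 0.31 = 0.006200
P(Wind turbine shutdown fails) [OR] = 1 − (1−0.003640) × (1−0.012000) × (1−0.006200) = 0.021700
Rounded to 4 decimal places: P(Wind turbine shutdown fails) ≈ 0.0217.

0.0217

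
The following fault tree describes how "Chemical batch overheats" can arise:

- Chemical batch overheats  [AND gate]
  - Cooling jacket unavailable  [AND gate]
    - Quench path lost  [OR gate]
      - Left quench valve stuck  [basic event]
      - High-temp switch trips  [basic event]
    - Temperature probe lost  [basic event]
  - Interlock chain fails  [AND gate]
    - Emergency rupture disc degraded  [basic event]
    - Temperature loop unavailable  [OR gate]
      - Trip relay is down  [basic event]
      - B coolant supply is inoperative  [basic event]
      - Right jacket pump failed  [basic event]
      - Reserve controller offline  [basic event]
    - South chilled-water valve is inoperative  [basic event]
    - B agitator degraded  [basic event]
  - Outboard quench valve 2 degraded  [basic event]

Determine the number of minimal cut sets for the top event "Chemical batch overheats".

Quench path lost [OR]: union of children's cut sets → 2 cut set(s).
Cooling jacket unavailable [AND]: one cut set from each child combined → 2 × 1 = 2 cut set(s).
Temperature loop unavailable [OR]: union of children's cut sets → 4 cut set(s).
Interlock chain fails [AND]: one cut set from each child combined → 1 × 4 × 1 × 1 = 4 cut set(s).
Chemical batch overheats [AND]: one cut set from each child combined → 2 × 4 × 1 = 8 cut set(s).
Minimal cut sets: {B agitator degraded, Emergency rupture disc degraded, Left quench valve stuck, Outboard quench valve 2 degraded, South chilled-water valve is inoperative, Temperature probe lost, Trip relay is down}; {B agitator degraded, B coolant supply is inoperative, Emergency rupture disc degraded, Left quench valve stuck, Outboard quench valve 2 degraded, South chilled-water valve is inoperative, Temperature probe lost}; {B agitator degraded, Emergency rupture disc degraded, Left quench valve stuck, Outboard quench valve 2 degraded, Right jacket pump failed, South chilled-water valve is inoperative, Temperature probe lost}; {B agitator degraded, Emergency rupture disc degraded, Left quench valve stuck, Outboard quench valve 2 degraded, Reserve controller offline, South chilled-water valve is inoperative, Temperature probe lost}; {B agitator degraded, Emergency rupture disc degraded, High-temp switch trips, Outboard quench valve 2 degraded, South chilled-water valve is inoperative, Temperature probe lost, Trip relay is down}; {B agitator degraded, B coolant supply is inoperative, Emergency rupture disc degraded, High-temp switch trips, Outboard quench valve 2 degraded, South chilled-water valve is inoperative, Temperature probe lost}; {B agitator degraded, Emergency rupture disc degraded, High-temp switch trips, Outboard quench valve 2 degraded, Right jacket pump failed, South chilled-water valve is inoperative, Temperature probe lost}; {B agitator degraded, Emergency rupture disc degraded, High-temp switch trips, Outboard quench valve 2 degraded, Reserve controller offline, South chilled-water valve is inoperative, Temperature probe lost}.

8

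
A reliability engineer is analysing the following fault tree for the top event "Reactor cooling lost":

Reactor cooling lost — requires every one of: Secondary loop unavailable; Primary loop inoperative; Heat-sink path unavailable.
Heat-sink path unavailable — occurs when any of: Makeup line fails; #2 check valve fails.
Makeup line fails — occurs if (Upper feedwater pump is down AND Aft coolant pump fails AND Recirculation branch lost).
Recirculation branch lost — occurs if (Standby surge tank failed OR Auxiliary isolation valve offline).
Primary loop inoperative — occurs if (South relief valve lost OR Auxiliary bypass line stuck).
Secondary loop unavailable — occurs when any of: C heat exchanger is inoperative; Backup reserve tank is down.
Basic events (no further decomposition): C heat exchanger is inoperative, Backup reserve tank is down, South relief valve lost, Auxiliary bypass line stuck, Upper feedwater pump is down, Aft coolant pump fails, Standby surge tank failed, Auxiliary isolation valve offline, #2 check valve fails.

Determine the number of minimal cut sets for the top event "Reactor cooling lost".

Secondary loop unavailable [OR]: union of children's cut sets → 2 cut set(s).
Primary loop inoperative [OR]: union of children's cut sets → 2 cut set(s).
Recirculation branch lost [OR]: union of children's cut sets → 2 cut set(s).
Makeup line fails [AND]: one cut set from each child combined → 1 × 1 × 2 = 2 cut set(s).
Heat-sink path unavailable [OR]: union of children's cut sets → 3 cut set(s).
Reactor cooling lost [AND]: one cut set from each child combined → 2 × 2 × 3 = 12 cut set(s).

12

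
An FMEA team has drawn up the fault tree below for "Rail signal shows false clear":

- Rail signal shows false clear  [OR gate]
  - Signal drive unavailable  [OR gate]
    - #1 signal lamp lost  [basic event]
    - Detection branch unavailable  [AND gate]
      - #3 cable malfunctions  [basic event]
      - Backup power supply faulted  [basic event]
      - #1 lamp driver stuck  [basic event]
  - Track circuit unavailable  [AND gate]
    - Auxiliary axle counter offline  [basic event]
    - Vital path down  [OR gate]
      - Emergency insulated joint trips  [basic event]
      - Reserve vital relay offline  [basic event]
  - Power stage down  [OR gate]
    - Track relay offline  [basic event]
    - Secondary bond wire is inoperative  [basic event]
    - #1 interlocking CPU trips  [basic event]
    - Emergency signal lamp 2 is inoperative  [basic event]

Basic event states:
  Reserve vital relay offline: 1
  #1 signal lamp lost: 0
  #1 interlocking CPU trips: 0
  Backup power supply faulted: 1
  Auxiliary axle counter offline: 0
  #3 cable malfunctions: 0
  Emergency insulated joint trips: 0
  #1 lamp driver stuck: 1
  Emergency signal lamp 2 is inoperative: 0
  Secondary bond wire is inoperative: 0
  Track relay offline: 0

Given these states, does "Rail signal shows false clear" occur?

Detection branch unavailable [AND]: #3 cable malfunctions=not, Backup power supply faulted=occurs, #1 lamp driver stuck=occurs → not all inputs occur → does not occur.
Signal drive unavailable [OR]: #1 signal lamp lost=not, Detection branch unavailable=not → no input occurs → does not occur.
Vital path down [OR]: Emergency insulated joint trips=not, Reserve vital relay offline=occurs → at least one input occurs → occurs.
Track circuit unavailable [AND]: Auxiliary axle counter offline=not, Vital path down=occurs → not all inputs occur → does not occur.
Power stage down [OR]: Track relay offline=not, Secondary bond wire is inoperative=not, #1 interlocking CPU trips=not, Emergency signal lamp 2 is inoperative=not → no input occurs → does not occur.
Rail signal shows false clear [OR]: Signal drive unavailable=not, Track circuit unavailable=not, Power stage down=not → no input occurs → does not occur.

No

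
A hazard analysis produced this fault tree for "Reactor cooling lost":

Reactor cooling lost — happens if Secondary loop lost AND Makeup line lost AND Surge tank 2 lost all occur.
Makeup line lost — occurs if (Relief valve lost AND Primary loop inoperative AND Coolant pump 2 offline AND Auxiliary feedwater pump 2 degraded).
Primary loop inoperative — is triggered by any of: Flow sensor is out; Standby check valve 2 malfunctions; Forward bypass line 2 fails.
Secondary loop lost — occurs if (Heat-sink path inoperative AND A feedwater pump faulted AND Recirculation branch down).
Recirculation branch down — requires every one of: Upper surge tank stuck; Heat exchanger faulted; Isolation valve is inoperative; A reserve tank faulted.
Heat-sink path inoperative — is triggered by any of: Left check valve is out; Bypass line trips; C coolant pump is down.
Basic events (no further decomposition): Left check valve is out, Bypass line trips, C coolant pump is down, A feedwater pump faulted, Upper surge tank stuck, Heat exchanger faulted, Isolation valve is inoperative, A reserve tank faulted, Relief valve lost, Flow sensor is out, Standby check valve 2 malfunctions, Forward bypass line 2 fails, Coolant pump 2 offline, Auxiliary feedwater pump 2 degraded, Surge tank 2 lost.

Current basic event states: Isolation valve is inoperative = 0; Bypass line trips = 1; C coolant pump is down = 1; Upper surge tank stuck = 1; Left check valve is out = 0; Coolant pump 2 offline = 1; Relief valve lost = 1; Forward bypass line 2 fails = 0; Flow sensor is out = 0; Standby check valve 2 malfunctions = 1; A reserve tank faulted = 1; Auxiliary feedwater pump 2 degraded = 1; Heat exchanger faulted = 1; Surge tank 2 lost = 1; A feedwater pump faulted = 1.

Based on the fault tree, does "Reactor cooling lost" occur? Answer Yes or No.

No

Heat-sink path inoperative [OR]: Left check valve is out=not, Bypass line trips=occurs, C coolant pump is down=occurs → at least one input occurs → occurs.
Recirculation branch down [AND]: Upper surge tank stuck=occurs, Heat exchanger faulted=occurs, Isolation valve is inoperative=not, A reserve tank faulted=occurs → not all inputs occur → does not occur.
Secondary loop lost [AND]: Heat-sink path inoperative=occurs, A feedwater pump faulted=occurs, Recirculation branch down=not → not all inputs occur → does not occur.
Primary loop inoperative [OR]: Flow sensor is out=not, Standby check valve 2 malfunctions=occurs, Forward bypass line 2 fails=not → at least one input occurs → occurs.
Makeup line lost [AND]: Relief valve lost=occurs, Primary loop inoperative=occurs, Coolant pump 2 offline=occurs, Auxiliary feedwater pump 2 degraded=occurs → all inputs occur → occurs.
Reactor cooling lost [AND]: Secondary loop lost=not, Makeup line lost=occurs, Surge tank 2 lost=occurs → not all inputs occur → does not occur.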